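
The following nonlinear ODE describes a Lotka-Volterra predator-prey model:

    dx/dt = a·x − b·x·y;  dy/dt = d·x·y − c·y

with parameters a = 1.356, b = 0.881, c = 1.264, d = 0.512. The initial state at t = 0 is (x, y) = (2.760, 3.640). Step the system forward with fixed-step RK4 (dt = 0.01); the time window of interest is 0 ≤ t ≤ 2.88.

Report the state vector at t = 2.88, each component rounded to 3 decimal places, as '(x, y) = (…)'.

(x, y) = (1.757, 0.491)

t=0.000: state=(2.760, 3.640)
step 1 (dt=0.01): k1=(-5.108, 0.543), k2=(-5.068, 0.496), k3=(-5.067, 0.496), k4=(-5.026, 0.449); state += dt/6·(k1+2k2+2k3+k4)
t=0.010: state=(2.709, 3.645)
t=0.020: state=(2.659, 3.649)
t=0.030: state=(2.610, 3.652)
continuing one RK4 step at a time; state shown every 10 steps (Δt=0.1):
t=0.100: state=(2.291, 3.649)
t=0.200: state=(1.907, 3.580)
t=0.300: state=(1.602, 3.450)
t=0.400: state=(1.364, 3.279)
t=0.500: state=(1.180, 3.084)
t=0.600: state=(1.039, 2.876)
t=0.700: state=(0.932, 2.665)
t=0.800: state=(0.852, 2.458)
t=0.900: state=(0.793, 2.260)
t=1.000: state=(0.750, 2.071)
t=1.100: state=(0.722, 1.895)
t=1.200: state=(0.704, 1.732)
t=1.300: state=(0.697, 1.582)
t=1.400: state=(0.699, 1.445)
t=1.500: state=(0.708, 1.320)
t=1.600: state=(0.726, 1.207)
t=1.700: state=(0.751, 1.105)
t=1.800: state=(0.783, 1.012)
t=1.900: state=(0.824, 0.930)
t=2.000: state=(0.872, 0.856)
t=2.100: state=(0.929, 0.790)
t=2.200: state=(0.995, 0.731)
t=2.300: state=(1.071, 0.679)
t=2.400: state=(1.158, 0.634)
t=2.500: state=(1.256, 0.594)
t=2.600: state=(1.367, 0.560)
t=2.700: state=(1.492, 0.531)
t=2.800: state=(1.633, 0.507)
t=2.880: state=(1.757, 0.491)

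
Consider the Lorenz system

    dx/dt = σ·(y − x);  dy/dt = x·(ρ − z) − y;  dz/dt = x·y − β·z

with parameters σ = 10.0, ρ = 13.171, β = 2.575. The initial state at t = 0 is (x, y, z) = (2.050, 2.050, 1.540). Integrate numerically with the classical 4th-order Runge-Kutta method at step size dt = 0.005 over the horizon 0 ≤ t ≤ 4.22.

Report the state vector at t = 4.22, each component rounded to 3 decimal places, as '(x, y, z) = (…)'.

t=0.000: state=(2.050, 2.050, 1.540)
step 1 (dt=0.005): k1=(0.000, 21.794, 0.237), k2=(0.545, 21.738, 0.347), k3=(0.530, 21.753, 0.349), k4=(1.061, 21.712, 0.461); state += dt/6·(k1+2k2+2k3+k4)
t=0.005: state=(2.053, 2.159, 1.542)
t=0.010: state=(2.061, 2.267, 1.545)
t=0.015: state=(2.073, 2.376, 1.549)
continuing one RK4 step at a time; state shown every 40 steps (Δt=0.2):
t=0.200: state=(5.075, 7.903, 3.630)
t=0.400: state=(10.439, 10.610, 16.830)
t=0.600: state=(4.348, 0.977, 16.350)
t=0.800: state=(1.054, 0.632, 9.955)
t=1.000: state=(1.110, 1.461, 6.103)
t=1.200: state=(2.552, 3.767, 4.377)
t=1.400: state=(6.499, 9.137, 7.400)
t=1.600: state=(9.032, 7.528, 17.442)
t=1.800: state=(3.821, 1.776, 14.354)
t=2.000: state=(2.088, 2.090, 9.271)
t=2.200: state=(3.140, 4.181, 6.760)
t=2.400: state=(6.299, 8.249, 8.845)
t=2.600: state=(8.184, 7.317, 15.829)
t=2.800: state=(4.595, 2.958, 14.151)
t=3.000: state=(3.116, 3.156, 10.012)
t=3.200: state=(4.293, 5.374, 8.380)
t=3.400: state=(6.901, 8.055, 11.325)
t=3.600: state=(6.968, 5.822, 15.130)
t=3.800: state=(4.449, 3.580, 12.829)
t=4.000: state=(3.980, 4.310, 10.042)
t=4.200: state=(5.430, 6.427, 9.977)
t=4.220: state=(5.631, 6.639, 10.181)

(x, y, z) = (5.631, 6.639, 10.181)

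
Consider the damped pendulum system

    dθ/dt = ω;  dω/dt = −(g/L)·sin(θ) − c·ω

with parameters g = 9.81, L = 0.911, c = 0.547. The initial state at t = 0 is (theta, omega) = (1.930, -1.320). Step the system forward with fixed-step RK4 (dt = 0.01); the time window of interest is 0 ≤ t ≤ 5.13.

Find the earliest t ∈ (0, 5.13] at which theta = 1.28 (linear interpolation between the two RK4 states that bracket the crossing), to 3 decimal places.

t = 0.258

t=0.000: state=(1.930, -1.320)
step 1 (dt=0.01): k1=(-1.320, -9.359), k2=(-1.367, -9.358), k3=(-1.367, -9.359), k4=(-1.414, -9.359); state += dt/6·(k1+2k2+2k3+k4)
t=0.010: state=(1.916, -1.414)
t=0.020: state=(1.902, -1.507)
t=0.030: state=(1.886, -1.601)
continuing one RK4 step at a time; state shown every 20 steps (Δt=0.2):
t=0.200: state=(1.479, -3.180)
t=0.250: state=(1.309, -3.616)
next step: t=0.260: state=(1.272, -3.700) — theta has crossed 1.28
linear interpolation between t=0.250 (1.30907) and t=0.260 (1.27249) → t≈0.258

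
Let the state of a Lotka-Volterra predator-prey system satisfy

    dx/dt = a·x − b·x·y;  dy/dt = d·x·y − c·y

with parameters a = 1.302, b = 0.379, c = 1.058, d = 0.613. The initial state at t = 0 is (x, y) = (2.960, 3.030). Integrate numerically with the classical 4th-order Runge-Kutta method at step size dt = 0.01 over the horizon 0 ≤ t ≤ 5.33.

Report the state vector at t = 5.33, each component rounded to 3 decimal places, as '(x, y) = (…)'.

(x, y) = (2.847, 2.671)

t=0.000: state=(2.960, 3.030)
step 1 (dt=0.01): k1=(0.455, 2.292), k2=(0.442, 2.305), k3=(0.442, 2.305), k4=(0.430, 2.318); state += dt/6·(k1+2k2+2k3+k4)
t=0.010: state=(2.964, 3.053)
t=0.020: state=(2.969, 3.076)
t=0.030: state=(2.972, 3.100)
continuing one RK4 step at a time; state shown every 20 steps (Δt=0.2):
t=0.200: state=(2.996, 3.537)
t=0.400: state=(2.909, 4.116)
t=0.600: state=(2.702, 4.704)
t=0.800: state=(2.405, 5.210)
t=1.000: state=(2.073, 5.549)
t=1.200: state=(1.755, 5.676)
t=1.400: state=(1.484, 5.600)
t=1.600: state=(1.270, 5.362)
t=1.800: state=(1.111, 5.018)
t=2.000: state=(1.000, 4.620)
t=2.200: state=(0.929, 4.207)
t=2.400: state=(0.889, 3.805)
t=2.600: state=(0.877, 3.430)
t=2.800: state=(0.889, 3.093)
t=3.000: state=(0.923, 2.797)
t=3.200: state=(0.979, 2.543)
t=3.400: state=(1.056, 2.331)
t=3.600: state=(1.156, 2.159)
t=3.800: state=(1.280, 2.029)
t=4.000: state=(1.429, 1.938)
t=4.200: state=(1.604, 1.888)
t=4.400: state=(1.805, 1.883)
t=4.600: state=(2.028, 1.927)
t=4.800: state=(2.265, 2.029)
t=5.000: state=(2.505, 2.200)
t=5.200: state=(2.726, 2.454)
t=5.330: state=(2.847, 2.671)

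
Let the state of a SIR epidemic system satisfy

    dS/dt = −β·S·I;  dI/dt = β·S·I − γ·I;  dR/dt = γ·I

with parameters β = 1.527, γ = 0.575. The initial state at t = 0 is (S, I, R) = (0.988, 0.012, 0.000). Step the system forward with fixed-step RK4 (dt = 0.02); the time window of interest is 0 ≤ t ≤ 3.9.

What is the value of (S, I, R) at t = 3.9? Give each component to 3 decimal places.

(S, I, R) = (0.598, 0.213, 0.189)

t=0.000: state=(0.988, 0.012, 0.000)
step 1 (dt=0.02): k1=(-0.018, 0.011, 0.007), k2=(-0.018, 0.011, 0.007), k3=(-0.018, 0.011, 0.007), k4=(-0.018, 0.011, 0.007); state += dt/6·(k1+2k2+2k3+k4)
t=0.020: state=(0.988, 0.012, 0.000)
t=0.040: state=(0.987, 0.012, 0.000)
t=0.060: state=(0.987, 0.013, 0.000)
continuing one RK4 step at a time; state shown every 10 steps (Δt=0.2):
t=0.200: state=(0.984, 0.014, 0.002)
t=0.400: state=(0.979, 0.017, 0.003)
t=0.600: state=(0.974, 0.021, 0.006)
t=0.800: state=(0.967, 0.025, 0.008)
t=1.000: state=(0.959, 0.030, 0.011)
t=1.200: state=(0.949, 0.036, 0.015)
t=1.400: state=(0.938, 0.042, 0.020)
t=1.600: state=(0.925, 0.050, 0.025)
t=1.800: state=(0.909, 0.059, 0.031)
t=2.000: state=(0.892, 0.070, 0.039)
t=2.200: state=(0.871, 0.081, 0.047)
t=2.400: state=(0.848, 0.094, 0.057)
t=2.600: state=(0.823, 0.108, 0.069)
t=2.800: state=(0.794, 0.124, 0.082)
t=3.000: state=(0.763, 0.140, 0.097)
t=3.200: state=(0.729, 0.157, 0.115)
t=3.400: state=(0.693, 0.173, 0.134)
t=3.600: state=(0.656, 0.190, 0.154)
t=3.800: state=(0.617, 0.206, 0.177)
t=3.900: state=(0.598, 0.213, 0.189)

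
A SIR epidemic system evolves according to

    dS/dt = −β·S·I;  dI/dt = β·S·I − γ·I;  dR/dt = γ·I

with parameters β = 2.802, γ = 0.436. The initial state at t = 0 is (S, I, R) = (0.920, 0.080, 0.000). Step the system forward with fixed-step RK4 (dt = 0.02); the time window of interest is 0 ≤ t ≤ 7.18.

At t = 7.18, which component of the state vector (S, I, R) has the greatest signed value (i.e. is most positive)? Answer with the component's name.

largest component: R

t=0.000: state=(0.920, 0.080, 0.000)
step 1 (dt=0.02): k1=(-0.206, 0.171, 0.035), k2=(-0.210, 0.175, 0.036), k3=(-0.210, 0.175, 0.036), k4=(-0.214, 0.178, 0.036); state += dt/6·(k1+2k2+2k3+k4)
t=0.020: state=(0.916, 0.083, 0.001)
t=0.040: state=(0.911, 0.087, 0.001)
t=0.060: state=(0.907, 0.091, 0.002)
continuing one RK4 step at a time; state shown every 25 steps (Δt=0.5):
t=0.500: state=(0.758, 0.212, 0.030)
t=1.000: state=(0.491, 0.411, 0.098)
t=1.500: state=(0.247, 0.548, 0.204)
t=2.000: state=(0.112, 0.560, 0.327)
t=2.500: state=(0.053, 0.503, 0.444)
t=3.000: state=(0.028, 0.427, 0.545)
t=3.500: state=(0.016, 0.354, 0.630)
t=4.000: state=(0.010, 0.290, 0.700)
t=4.500: state=(0.007, 0.236, 0.757)
t=5.000: state=(0.005, 0.191, 0.804)
t=5.500: state=(0.004, 0.155, 0.841)
t=6.000: state=(0.003, 0.125, 0.872)
t=6.500: state=(0.003, 0.101, 0.896)
t=7.000: state=(0.003, 0.082, 0.916)
t=7.180: state=(0.002, 0.075, 0.922)
compare at T: S=0.002, I=0.075, R=0.922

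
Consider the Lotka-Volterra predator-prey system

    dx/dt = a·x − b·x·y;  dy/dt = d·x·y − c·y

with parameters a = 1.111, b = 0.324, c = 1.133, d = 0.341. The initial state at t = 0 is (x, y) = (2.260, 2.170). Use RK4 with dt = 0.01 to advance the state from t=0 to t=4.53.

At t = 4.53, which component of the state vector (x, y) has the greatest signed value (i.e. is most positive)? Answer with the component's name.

largest component: y

t=0.000: state=(2.260, 2.170)
step 1 (dt=0.01): k1=(0.922, -0.786), k2=(0.927, -0.781), k3=(0.927, -0.781), k4=(0.931, -0.777); state += dt/6·(k1+2k2+2k3+k4)
t=0.010: state=(2.269, 2.162)
t=0.020: state=(2.279, 2.154)
t=0.030: state=(2.288, 2.147)
continuing one RK4 step at a time; state shown every 20 steps (Δt=0.2):
t=0.200: state=(2.464, 2.032)
t=0.400: state=(2.706, 1.932)
t=0.600: state=(2.989, 1.870)
t=0.800: state=(3.310, 1.847)
t=1.000: state=(3.665, 1.868)
t=1.200: state=(4.047, 1.937)
t=1.400: state=(4.442, 2.063)
t=1.600: state=(4.825, 2.256)
t=1.800: state=(5.162, 2.529)
t=2.000: state=(5.411, 2.893)
t=2.200: state=(5.522, 3.352)
t=2.400: state=(5.456, 3.890)
t=2.600: state=(5.198, 4.464)
t=2.800: state=(4.774, 5.004)
t=3.000: state=(4.248, 5.429)
t=3.200: state=(3.698, 5.675)
t=3.400: state=(3.189, 5.720)
t=3.600: state=(2.759, 5.583)
t=3.800: state=(2.420, 5.308)
t=4.000: state=(2.167, 4.946)
t=4.200: state=(1.990, 4.542)
t=4.400: state=(1.876, 4.130)
t=4.530: state=(1.832, 3.869)
compare at T: x=1.832, y=3.869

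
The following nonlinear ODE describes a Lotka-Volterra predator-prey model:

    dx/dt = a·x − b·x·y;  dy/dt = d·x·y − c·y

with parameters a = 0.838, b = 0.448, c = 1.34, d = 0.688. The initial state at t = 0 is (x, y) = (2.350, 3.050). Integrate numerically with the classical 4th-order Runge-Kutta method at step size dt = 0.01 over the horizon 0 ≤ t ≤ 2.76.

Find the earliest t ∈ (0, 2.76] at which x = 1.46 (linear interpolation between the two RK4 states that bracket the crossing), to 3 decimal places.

t = 0.858

t=0.000: state=(2.350, 3.050)
step 1 (dt=0.01): k1=(-1.242, 0.844), k2=(-1.243, 0.832), k3=(-1.243, 0.832), k4=(-1.244, 0.820); state += dt/6·(k1+2k2+2k3+k4)
t=0.010: state=(2.338, 3.058)
t=0.020: state=(2.325, 3.066)
t=0.030: state=(2.313, 3.074)
continuing one RK4 step at a time; state shown every 10 steps (Δt=0.1):
t=0.100: state=(2.225, 3.122)
t=0.200: state=(2.101, 3.169)
t=0.300: state=(1.982, 3.189)
t=0.400: state=(1.868, 3.184)
t=0.500: state=(1.762, 3.155)
t=0.600: state=(1.665, 3.105)
t=0.700: state=(1.578, 3.036)
t=0.800: state=(1.501, 2.951)
t=0.850: state=(1.466, 2.905)
next step: t=0.860: state=(1.459, 2.895) — x has crossed 1.46
linear interpolation between t=0.850 (1.46558) and t=0.860 (1.45884) → t≈0.858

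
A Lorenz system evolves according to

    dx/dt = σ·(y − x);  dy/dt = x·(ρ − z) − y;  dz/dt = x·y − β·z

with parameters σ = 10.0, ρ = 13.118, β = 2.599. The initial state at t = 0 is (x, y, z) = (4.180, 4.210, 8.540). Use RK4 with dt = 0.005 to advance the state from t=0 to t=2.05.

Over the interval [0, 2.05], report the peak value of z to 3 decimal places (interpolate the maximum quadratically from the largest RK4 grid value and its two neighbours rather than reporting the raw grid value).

t=0.000: state=(4.180, 4.210, 8.540)
step 1 (dt=0.005): k1=(0.300, 14.926, -4.598), k2=(0.666, 14.940, -4.409), k3=(0.657, 14.942, -4.406), k4=(1.014, 14.959, -4.214); state += dt/6·(k1+2k2+2k3+k4)
t=0.005: state=(4.183, 4.285, 8.518)
t=0.010: state=(4.190, 4.360, 8.498)
t=0.015: state=(4.200, 4.435, 8.480)
continuing one RK4 step at a time; state shown every 20 steps (Δt=0.1):
t=0.100: state=(4.763, 5.760, 8.535)
t=0.200: state=(5.970, 7.287, 9.705)
t=0.300: state=(7.142, 8.017, 12.024)
t=0.400: state=(7.458, 7.148, 14.291)
t=0.500: state=(6.606, 5.351, 14.917)
t=0.600: state=(5.286, 4.051, 13.910)
t=0.700: state=(4.320, 3.659, 12.304)
t=0.800: state=(3.973, 3.926, 10.839)
t=0.900: state=(4.186, 4.638, 9.878)
t=1.000: state=(4.836, 5.658, 9.661)
t=1.100: state=(5.754, 6.715, 10.364)
t=1.200: state=(6.608, 7.268, 11.873)
t=1.300: state=(6.919, 6.836, 13.443)
t=1.400: state=(6.464, 5.702, 14.090)
t=1.500: state=(5.588, 4.698, 13.595)
t=1.600: state=(4.837, 4.272, 12.500)
t=1.700: state=(4.500, 4.392, 11.387)
t=1.800: state=(4.603, 4.902, 10.625)
t=1.900: state=(5.059, 5.647, 10.435)
t=2.000: state=(5.711, 6.383, 10.921)
t=2.050: state=(6.033, 6.636, 11.388)
largest grid value and its neighbours: z(0.475)=14.94646, z(0.480)=14.94991, z(0.485)=14.94861
parabola through these three points peaks at t≈0.481 with z≈14.95003

max z = 14.950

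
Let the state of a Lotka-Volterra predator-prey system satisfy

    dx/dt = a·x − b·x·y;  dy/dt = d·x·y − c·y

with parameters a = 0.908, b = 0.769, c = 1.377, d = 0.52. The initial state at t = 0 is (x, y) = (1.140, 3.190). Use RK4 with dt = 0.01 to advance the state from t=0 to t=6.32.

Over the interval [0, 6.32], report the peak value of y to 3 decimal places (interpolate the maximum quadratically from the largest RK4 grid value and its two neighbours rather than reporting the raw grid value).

t=0.000: state=(1.140, 3.190)
step 1 (dt=0.01): k1=(-1.761, -2.502), k2=(-1.737, -2.506), k3=(-1.737, -2.506), k4=(-1.713, -2.511); state += dt/6·(k1+2k2+2k3+k4)
t=0.010: state=(1.123, 3.165)
t=0.020: state=(1.106, 3.140)
t=0.030: state=(1.089, 3.115)
continuing one RK4 step at a time; state shown every 25 steps (Δt=0.25):
t=0.250: state=(0.823, 2.563)
t=0.500: state=(0.667, 1.999)
t=0.750: state=(0.597, 1.537)
t=1.000: state=(0.578, 1.175)
t=1.250: state=(0.595, 0.899)
t=1.500: state=(0.642, 0.690)
t=1.750: state=(0.716, 0.534)
t=2.000: state=(0.821, 0.418)
t=2.250: state=(0.959, 0.333)
t=2.500: state=(1.136, 0.270)
t=2.750: state=(1.359, 0.225)
t=3.000: state=(1.639, 0.194)
t=3.250: state=(1.985, 0.173)
t=3.500: state=(2.412, 0.163)
t=3.750: state=(2.933, 0.164)
t=4.000: state=(3.563, 0.177)
t=4.250: state=(4.310, 0.209)
t=4.500: state=(5.167, 0.274)
t=4.750: state=(6.084, 0.403)
t=5.000: state=(6.909, 0.666)
t=5.250: state=(7.289, 1.198)
t=5.500: state=(6.684, 2.133)
t=5.750: state=(4.986, 3.256)
t=6.000: state=(3.110, 3.889)
t=6.250: state=(1.849, 3.776)
t=6.320: state=(1.613, 3.651)
largest grid value and its neighbours: y(6.070)=3.92364, y(6.080)=3.92381, y(6.090)=3.92285
parabola through these three points peaks at t≈6.076 with y≈3.92388

max y = 3.924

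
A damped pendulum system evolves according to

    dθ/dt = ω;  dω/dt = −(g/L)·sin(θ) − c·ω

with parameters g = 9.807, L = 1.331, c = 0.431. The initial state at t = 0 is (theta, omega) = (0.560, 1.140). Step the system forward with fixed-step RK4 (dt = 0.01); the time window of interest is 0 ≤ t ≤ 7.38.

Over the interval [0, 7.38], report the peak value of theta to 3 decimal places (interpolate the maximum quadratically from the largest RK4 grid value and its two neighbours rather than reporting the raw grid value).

t=0.000: state=(0.560, 1.140)
step 1 (dt=0.01): k1=(1.140, -4.405), k2=(1.118, -4.431), k3=(1.118, -4.430), k4=(1.096, -4.456); state += dt/6·(k1+2k2+2k3+k4)
t=0.010: state=(0.571, 1.096)
t=0.020: state=(0.582, 1.051)
t=0.030: state=(0.592, 1.006)
continuing one RK4 step at a time; state shown every 25 steps (Δt=0.25):
t=0.250: state=(0.699, -0.040)
t=0.500: state=(0.551, -1.086)
t=0.750: state=(0.199, -1.624)
t=1.000: state=(-0.200, -1.445)
t=1.250: state=(-0.475, -0.691)
t=1.500: state=(-0.530, 0.251)
t=1.750: state=(-0.366, 1.003)
t=2.000: state=(-0.068, 1.280)
t=2.250: state=(0.227, 0.997)
t=2.500: state=(0.398, 0.333)
t=2.750: state=(0.388, -0.394)
t=3.000: state=(0.220, -0.891)
t=3.250: state=(-0.022, -0.972)
t=3.500: state=(-0.230, -0.637)
t=3.750: state=(-0.322, -0.075)
t=4.000: state=(-0.271, 0.460)
t=4.250: state=(-0.112, 0.753)
t=4.500: state=(0.077, 0.702)
t=4.750: state=(0.214, 0.363)
t=5.000: state=(0.248, -0.091)
t=5.250: state=(0.176, -0.462)
t=5.500: state=(0.037, -0.603)
t=5.750: state=(-0.103, -0.477)
t=6.000: state=(-0.186, -0.164)
t=6.250: state=(-0.182, 0.184)
t=6.500: state=(-0.103, 0.421)
t=6.750: state=(0.011, 0.457)
t=7.000: state=(0.109, 0.298)
t=7.250: state=(0.151, 0.031)
t=7.380: state=(0.146, -0.110)
largest grid value and its neighbours: theta(0.230)=0.69896, theta(0.240)=0.69927, theta(0.250)=0.69910
parabola through these three points peaks at t≈0.242 with theta≈0.69927

max theta = 0.699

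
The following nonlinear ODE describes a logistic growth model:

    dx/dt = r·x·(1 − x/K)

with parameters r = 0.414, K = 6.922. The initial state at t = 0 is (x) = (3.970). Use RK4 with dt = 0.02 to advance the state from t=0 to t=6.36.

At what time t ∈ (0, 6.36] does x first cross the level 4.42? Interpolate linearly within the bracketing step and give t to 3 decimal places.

t=0.000: state=(3.970)
step 1 (dt=0.02): k1=(0.701), k2=(0.701), k3=(0.701), k4=(0.700); state += dt/6·(k1+2k2+2k3+k4)
t=0.020: state=(3.984)
t=0.040: state=(3.998)
t=0.060: state=(4.012)
continuing one RK4 step at a time; state shown every 25 steps (Δt=0.5):
t=0.500: state=(4.314)
t=0.640: state=(4.408)
next step: t=0.660: state=(4.421) — x has crossed 4.42
linear interpolation between t=0.640 (4.40752) and t=0.660 (4.42076) → t≈0.659

t = 0.659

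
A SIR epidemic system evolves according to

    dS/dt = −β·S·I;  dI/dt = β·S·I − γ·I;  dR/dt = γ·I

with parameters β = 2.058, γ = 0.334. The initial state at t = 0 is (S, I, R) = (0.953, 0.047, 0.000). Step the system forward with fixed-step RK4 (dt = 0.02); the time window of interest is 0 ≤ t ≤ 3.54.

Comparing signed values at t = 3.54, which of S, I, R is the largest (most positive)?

t=0.000: state=(0.953, 0.047, 0.000)
step 1 (dt=0.02): k1=(-0.092, 0.076, 0.016), k2=(-0.094, 0.078, 0.016), k3=(-0.094, 0.078, 0.016), k4=(-0.095, 0.079, 0.016); state += dt/6·(k1+2k2+2k3+k4)
t=0.020: state=(0.951, 0.049, 0.000)
t=0.040: state=(0.949, 0.050, 0.001)
t=0.060: state=(0.947, 0.052, 0.001)
continuing one RK4 step at a time; state shown every 10 steps (Δt=0.2):
t=0.200: state=(0.931, 0.065, 0.004)
t=0.400: state=(0.903, 0.088, 0.009)
t=0.600: state=(0.865, 0.119, 0.016)
t=0.800: state=(0.818, 0.158, 0.025)
t=1.000: state=(0.759, 0.204, 0.037)
t=1.200: state=(0.691, 0.257, 0.052)
t=1.400: state=(0.614, 0.315, 0.071)
t=1.600: state=(0.533, 0.373, 0.094)
t=1.800: state=(0.452, 0.427, 0.121)
t=2.000: state=(0.375, 0.473, 0.151)
t=2.200: state=(0.307, 0.509, 0.184)
t=2.400: state=(0.247, 0.534, 0.219)
t=2.600: state=(0.198, 0.547, 0.255)
t=2.800: state=(0.158, 0.550, 0.292)
t=3.000: state=(0.126, 0.546, 0.328)
t=3.200: state=(0.101, 0.535, 0.365)
t=3.400: state=(0.081, 0.519, 0.400)
t=3.540: state=(0.070, 0.506, 0.424)
compare at T: S=0.070, I=0.506, R=0.424

largest component: I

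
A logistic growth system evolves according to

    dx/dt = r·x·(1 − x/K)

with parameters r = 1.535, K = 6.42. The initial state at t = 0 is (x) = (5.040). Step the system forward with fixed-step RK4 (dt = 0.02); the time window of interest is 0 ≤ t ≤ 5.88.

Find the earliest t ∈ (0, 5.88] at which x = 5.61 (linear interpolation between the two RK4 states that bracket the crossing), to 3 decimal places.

t = 0.417

t=0.000: state=(5.040)
step 1 (dt=0.02): k1=(1.663), k2=(1.648), k3=(1.648), k4=(1.634); state += dt/6·(k1+2k2+2k3+k4)
t=0.020: state=(5.073)
t=0.040: state=(5.105)
t=0.060: state=(5.137)
continuing one RK4 step at a time; state shown every 10 steps (Δt=0.2):
t=0.200: state=(5.344)
t=0.400: state=(5.591)
next step: t=0.420: state=(5.613) — x has crossed 5.61
linear interpolation between t=0.400 (5.59145) and t=0.420 (5.61336) → t≈0.417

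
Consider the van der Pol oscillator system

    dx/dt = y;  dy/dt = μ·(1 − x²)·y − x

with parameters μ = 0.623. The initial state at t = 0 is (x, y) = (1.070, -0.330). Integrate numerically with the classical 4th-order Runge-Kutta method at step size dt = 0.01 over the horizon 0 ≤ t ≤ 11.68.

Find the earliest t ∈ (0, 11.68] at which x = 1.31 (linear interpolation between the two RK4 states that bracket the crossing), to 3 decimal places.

t = 4.954

t=0.000: state=(1.070, -0.330)
step 1 (dt=0.01): k1=(-0.330, -1.040), k2=(-0.335, -1.039), k3=(-0.335, -1.039), k4=(-0.340, -1.037); state += dt/6·(k1+2k2+2k3+k4)
t=0.010: state=(1.067, -0.340)
t=0.020: state=(1.063, -0.351)
t=0.030: state=(1.060, -0.361)
continuing one RK4 step at a time; state shown every 50 steps (Δt=0.5):
t=0.500: state=(0.779, -0.828)
t=1.000: state=(0.240, -1.334)
t=1.500: state=(-0.539, -1.717)
t=2.000: state=(-1.334, -1.275)
t=2.500: state=(-1.700, -0.195)
t=3.000: state=(-1.597, 0.534)
t=3.500: state=(-1.208, 1.008)
t=4.000: state=(-0.579, 1.532)
t=4.500: state=(0.343, 2.129)
t=4.950: state=(1.302, 1.903)
next step: t=4.960: state=(1.321, 1.882) — x has crossed 1.31
linear interpolation between t=4.950 (1.30199) and t=4.960 (1.32092) → t≈4.954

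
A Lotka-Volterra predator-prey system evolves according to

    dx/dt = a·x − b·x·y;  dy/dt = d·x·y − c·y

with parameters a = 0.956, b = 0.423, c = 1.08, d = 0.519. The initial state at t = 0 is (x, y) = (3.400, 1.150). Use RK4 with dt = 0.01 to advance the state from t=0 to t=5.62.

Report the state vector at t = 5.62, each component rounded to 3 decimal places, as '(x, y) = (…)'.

t=0.000: state=(3.400, 1.150)
step 1 (dt=0.01): k1=(1.596, 0.787), k2=(1.595, 0.795), k3=(1.594, 0.795), k4=(1.592, 0.802); state += dt/6·(k1+2k2+2k3+k4)
t=0.010: state=(3.416, 1.158)
t=0.020: state=(3.432, 1.166)
t=0.030: state=(3.448, 1.174)
continuing one RK4 step at a time; state shown every 20 steps (Δt=0.2):
t=0.200: state=(3.707, 1.340)
t=0.400: state=(3.964, 1.609)
t=0.600: state=(4.127, 1.975)
t=0.800: state=(4.147, 2.448)
t=1.000: state=(3.987, 3.014)
t=1.200: state=(3.647, 3.614)
t=1.400: state=(3.176, 4.152)
t=1.600: state=(2.660, 4.529)
t=1.800: state=(2.177, 4.688)
t=2.000: state=(1.774, 4.634)
t=2.200: state=(1.464, 4.413)
t=2.400: state=(1.236, 4.088)
t=2.600: state=(1.076, 3.712)
t=2.800: state=(0.967, 3.324)
t=3.000: state=(0.898, 2.950)
t=3.200: state=(0.860, 2.603)
t=3.400: state=(0.847, 2.291)
t=3.600: state=(0.855, 2.016)
t=3.800: state=(0.881, 1.778)
t=4.000: state=(0.926, 1.573)
t=4.200: state=(0.989, 1.400)
t=4.400: state=(1.071, 1.255)
t=4.600: state=(1.172, 1.136)
t=4.800: state=(1.294, 1.040)
t=5.000: state=(1.440, 0.965)
t=5.200: state=(1.610, 0.911)
t=5.400: state=(1.808, 0.876)
t=5.600: state=(2.034, 0.862)
t=5.620: state=(2.058, 0.861)

(x, y) = (2.058, 0.861)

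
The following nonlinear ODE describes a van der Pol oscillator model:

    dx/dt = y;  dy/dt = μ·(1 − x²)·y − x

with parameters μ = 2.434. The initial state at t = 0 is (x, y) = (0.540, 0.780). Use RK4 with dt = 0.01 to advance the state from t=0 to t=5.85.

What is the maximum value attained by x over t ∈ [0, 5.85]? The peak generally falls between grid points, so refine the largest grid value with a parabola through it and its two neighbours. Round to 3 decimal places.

t=0.000: state=(0.540, 0.780)
step 1 (dt=0.01): k1=(0.780, 0.805), k2=(0.784, 0.800), k3=(0.784, 0.800), k4=(0.788, 0.795); state += dt/6·(k1+2k2+2k3+k4)
t=0.010: state=(0.548, 0.788)
t=0.020: state=(0.556, 0.796)
t=0.030: state=(0.564, 0.804)
continuing one RK4 step at a time; state shown every 20 steps (Δt=0.2):
t=0.200: state=(0.710, 0.907)
t=0.400: state=(0.894, 0.905)
t=0.600: state=(1.060, 0.726)
t=0.800: state=(1.177, 0.430)
t=1.000: state=(1.232, 0.128)
t=1.200: state=(1.232, -0.119)
t=1.400: state=(1.188, -0.312)
t=1.600: state=(1.108, -0.481)
t=1.800: state=(0.995, -0.662)
t=2.000: state=(0.839, -0.906)
t=2.200: state=(0.623, -1.297)
t=2.400: state=(0.300, -2.003)
t=2.600: state=(-0.215, -3.240)
t=2.800: state=(-0.988, -4.229)
t=3.000: state=(-1.703, -2.471)
t=3.200: state=(-1.974, -0.518)
t=3.400: state=(-2.003, 0.089)
t=3.600: state=(-1.968, 0.233)
t=3.800: state=(-1.916, 0.275)
t=4.000: state=(-1.859, 0.296)
t=4.200: state=(-1.798, 0.314)
t=4.400: state=(-1.734, 0.333)
t=4.600: state=(-1.665, 0.357)
t=4.800: state=(-1.591, 0.385)
t=5.000: state=(-1.510, 0.420)
t=5.200: state=(-1.422, 0.466)
t=5.400: state=(-1.323, 0.528)
t=5.600: state=(-1.209, 0.614)
t=5.800: state=(-1.074, 0.743)
t=5.850: state=(-1.036, 0.785)
largest grid value and its neighbours: x(1.090)=1.23774, x(1.100)=1.23776, x(1.110)=1.23767
parabola through these three points peaks at t≈1.097 with x≈1.23777

max x = 1.238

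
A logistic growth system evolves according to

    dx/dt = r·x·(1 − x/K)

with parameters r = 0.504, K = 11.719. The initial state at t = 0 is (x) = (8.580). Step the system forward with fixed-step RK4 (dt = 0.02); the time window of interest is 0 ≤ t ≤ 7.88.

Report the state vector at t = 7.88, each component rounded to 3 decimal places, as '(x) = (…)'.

(x) = (11.639)

t=0.000: state=(8.580)
step 1 (dt=0.02): k1=(1.158), k2=(1.156), k3=(1.156), k4=(1.153); state += dt/6·(k1+2k2+2k3+k4)
t=0.020: state=(8.603)
t=0.040: state=(8.626)
t=0.060: state=(8.649)
continuing one RK4 step at a time; state shown every 25 steps (Δt=0.5):
t=0.500: state=(9.124)
t=1.000: state=(9.598)
t=1.500: state=(10.001)
t=2.000: state=(10.339)
t=2.500: state=(10.617)
t=3.000: state=(10.844)
t=3.500: state=(11.028)
t=4.000: state=(11.175)
t=4.500: state=(11.291)
t=5.000: state=(11.384)
t=5.500: state=(11.457)
t=6.000: state=(11.514)
t=6.500: state=(11.559)
t=7.000: state=(11.594)
t=7.500: state=(11.622)
t=7.880: state=(11.639)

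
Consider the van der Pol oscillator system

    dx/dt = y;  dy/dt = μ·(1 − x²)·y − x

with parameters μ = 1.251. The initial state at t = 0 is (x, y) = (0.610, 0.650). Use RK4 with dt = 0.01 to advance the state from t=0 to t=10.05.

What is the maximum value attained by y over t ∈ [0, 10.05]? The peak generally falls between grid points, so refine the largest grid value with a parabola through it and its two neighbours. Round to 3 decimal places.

t=0.000: state=(0.610, 0.650)
step 1 (dt=0.01): k1=(0.650, -0.099), k2=(0.650, -0.106), k3=(0.649, -0.106), k4=(0.649, -0.113); state += dt/6·(k1+2k2+2k3+k4)
t=0.010: state=(0.616, 0.649)
t=0.020: state=(0.623, 0.648)
t=0.030: state=(0.629, 0.646)
continuing one RK4 step at a time; state shown every 50 steps (Δt=0.5):
t=0.500: state=(0.892, 0.421)
t=1.000: state=(0.990, -0.046)
t=1.500: state=(0.844, -0.543)
t=2.000: state=(0.426, -1.178)
t=2.500: state=(-0.406, -2.185)
t=3.000: state=(-1.511, -1.668)
t=3.500: state=(-1.861, 0.024)
t=4.000: state=(-1.705, 0.499)
t=4.500: state=(-1.397, 0.734)
t=5.000: state=(-0.948, 1.108)
t=5.500: state=(-0.205, 1.992)
t=6.000: state=(1.095, 2.867)
t=6.500: state=(1.970, 0.502)
t=7.000: state=(1.937, -0.377)
t=7.500: state=(1.691, -0.583)
t=8.000: state=(1.353, -0.787)
t=8.500: state=(0.872, -1.196)
t=9.000: state=(0.059, -2.190)
t=9.500: state=(-1.294, -2.684)
t=10.000: state=(-1.999, -0.261)
t=10.050: state=(-2.009, -0.125)
largest grid value and its neighbours: y(5.910)=2.93186, y(5.920)=2.93377, y(5.930)=2.93353
parabola through these three points peaks at t≈5.924 with y≈2.93393

max y = 2.934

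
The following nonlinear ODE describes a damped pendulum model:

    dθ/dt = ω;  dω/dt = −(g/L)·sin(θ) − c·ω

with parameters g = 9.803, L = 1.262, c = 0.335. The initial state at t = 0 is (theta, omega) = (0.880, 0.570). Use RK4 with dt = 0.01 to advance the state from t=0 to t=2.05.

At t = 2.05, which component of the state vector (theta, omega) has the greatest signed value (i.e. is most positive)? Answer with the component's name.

largest component: omega

t=0.000: state=(0.880, 0.570)
step 1 (dt=0.01): k1=(0.570, -6.178), k2=(0.539, -6.182), k3=(0.539, -6.181), k4=(0.508, -6.184); state += dt/6·(k1+2k2+2k3+k4)
t=0.010: state=(0.885, 0.508)
t=0.020: state=(0.890, 0.446)
t=0.030: state=(0.894, 0.384)
continuing one RK4 step at a time; state shown every 10 steps (Δt=0.1):
t=0.100: state=(0.906, -0.046)
t=0.200: state=(0.871, -0.640)
t=0.300: state=(0.780, -1.183)
t=0.400: state=(0.638, -1.642)
t=0.500: state=(0.455, -1.986)
t=0.600: state=(0.245, -2.183)
t=0.700: state=(0.024, -2.213)
t=0.800: state=(-0.192, -2.075)
t=0.900: state=(-0.386, -1.788)
t=1.000: state=(-0.545, -1.384)
t=1.100: state=(-0.660, -0.902)
t=1.200: state=(-0.725, -0.383)
t=1.300: state=(-0.736, 0.142)
t=1.400: state=(-0.697, 0.642)
t=1.500: state=(-0.610, 1.087)
t=1.600: state=(-0.482, 1.449)
t=1.700: state=(-0.324, 1.702)
t=1.800: state=(-0.146, 1.824)
t=1.900: state=(0.036, 1.805)
t=2.000: state=(0.210, 1.651)
t=2.050: state=(0.290, 1.528)
compare at T: theta=0.290, omega=1.528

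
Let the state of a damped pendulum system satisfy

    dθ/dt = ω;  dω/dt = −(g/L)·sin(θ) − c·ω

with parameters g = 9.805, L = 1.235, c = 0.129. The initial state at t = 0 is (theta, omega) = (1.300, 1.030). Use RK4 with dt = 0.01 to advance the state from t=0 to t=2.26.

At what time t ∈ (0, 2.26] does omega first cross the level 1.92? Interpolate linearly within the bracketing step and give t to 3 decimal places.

t=0.000: state=(1.300, 1.030)
step 1 (dt=0.01): k1=(1.030, -7.783), k2=(0.991, -7.789), k3=(0.991, -7.788), k4=(0.952, -7.793); state += dt/6·(k1+2k2+2k3+k4)
t=0.010: state=(1.310, 0.952)
t=0.020: state=(1.319, 0.874)
t=0.030: state=(1.327, 0.796)
continuing one RK4 step at a time; state shown every 10 steps (Δt=0.1):
t=0.100: state=(1.364, 0.249)
t=0.200: state=(1.350, -0.526)
t=0.300: state=(1.259, -1.281)
t=0.400: state=(1.095, -1.994)
t=0.500: state=(0.863, -2.624)
t=0.600: state=(0.575, -3.111)
t=0.700: state=(0.248, -3.386)
t=0.800: state=(-0.093, -3.404)
t=0.900: state=(-0.424, -3.157)
t=1.000: state=(-0.718, -2.690)
t=1.100: state=(-0.956, -2.068)
t=1.200: state=(-1.128, -1.359)
t=1.300: state=(-1.227, -0.611)
t=1.400: state=(-1.250, 0.144)
t=1.500: state=(-1.198, 0.886)
t=1.600: state=(-1.074, 1.591)
t=1.640: state=(-1.005, 1.856)
next step: t=1.650: state=(-0.986, 1.921) — omega has crossed 1.92
linear interpolation between t=1.640 (1.85645) and t=1.650 (1.92063) → t≈1.650

t = 1.650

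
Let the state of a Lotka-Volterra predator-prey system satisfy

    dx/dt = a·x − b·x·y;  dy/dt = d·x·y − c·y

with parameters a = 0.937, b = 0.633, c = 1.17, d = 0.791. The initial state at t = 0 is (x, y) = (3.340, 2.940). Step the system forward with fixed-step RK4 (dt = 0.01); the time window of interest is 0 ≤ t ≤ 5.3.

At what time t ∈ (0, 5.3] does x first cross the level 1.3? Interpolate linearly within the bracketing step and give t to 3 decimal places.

t=0.000: state=(3.340, 2.940)
step 1 (dt=0.01): k1=(-3.086, 4.328), k2=(-3.118, 4.323), k3=(-3.117, 4.323), k4=(-3.148, 4.318); state += dt/6·(k1+2k2+2k3+k4)
t=0.010: state=(3.309, 2.983)
t=0.020: state=(3.277, 3.026)
t=0.030: state=(3.245, 3.069)
continuing one RK4 step at a time; state shown every 20 steps (Δt=0.2):
t=0.200: state=(2.634, 3.739)
t=0.400: state=(1.910, 4.234)
t=0.600: state=(1.335, 4.320)
t=0.610: state=(1.311, 4.315)
next step: t=0.620: state=(1.288, 4.309) — x has crossed 1.3
linear interpolation between t=0.610 (1.31135) and t=0.620 (1.28805) → t≈0.615

t = 0.615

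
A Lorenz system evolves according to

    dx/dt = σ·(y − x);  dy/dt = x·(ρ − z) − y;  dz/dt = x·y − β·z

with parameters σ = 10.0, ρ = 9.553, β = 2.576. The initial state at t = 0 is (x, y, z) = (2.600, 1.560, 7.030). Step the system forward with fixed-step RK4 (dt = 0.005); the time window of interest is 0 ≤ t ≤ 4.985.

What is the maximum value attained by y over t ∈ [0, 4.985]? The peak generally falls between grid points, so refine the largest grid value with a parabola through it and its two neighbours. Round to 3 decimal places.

max y = 7.052

t=0.000: state=(2.600, 1.560, 7.030)
step 1 (dt=0.005): k1=(-10.400, 5.000, -14.053), k2=(-10.015, 5.012, -13.971), k3=(-10.024, 5.014, -13.970), k4=(-9.648, 5.026, -13.888); state += dt/6·(k1+2k2+2k3+k4)
t=0.005: state=(2.550, 1.585, 6.960)
t=0.010: state=(2.503, 1.610, 6.891)
t=0.015: state=(2.461, 1.636, 6.823)
continuing one RK4 step at a time; state shown every 40 steps (Δt=0.2):
t=0.200: state=(2.353, 2.785, 4.959)
t=0.400: state=(3.885, 4.955, 4.869)
t=0.600: state=(6.142, 7.027, 7.996)
t=0.800: state=(6.132, 5.230, 11.200)
t=1.000: state=(4.013, 3.167, 9.777)
t=1.200: state=(3.206, 3.205, 7.486)
t=1.400: state=(3.787, 4.320, 6.491)
t=1.600: state=(5.072, 5.709, 7.471)
t=1.800: state=(5.728, 5.634, 9.541)
t=2.000: state=(4.874, 4.290, 9.809)
t=2.200: state=(4.004, 3.788, 8.521)
t=2.400: state=(4.036, 4.254, 7.549)
t=2.600: state=(4.695, 5.071, 7.727)
t=2.800: state=(5.235, 5.329, 8.785)
t=3.000: state=(5.006, 4.732, 9.327)
t=3.200: state=(4.450, 4.238, 8.815)
t=3.400: state=(4.290, 4.342, 8.134)
t=3.600: state=(4.581, 4.786, 8.024)
t=3.800: state=(4.937, 5.048, 8.512)
t=4.000: state=(4.939, 4.836, 8.945)
t=4.200: state=(4.650, 4.505, 8.820)
t=4.400: state=(4.476, 4.459, 8.423)
t=4.600: state=(4.574, 4.674, 8.249)
t=4.800: state=(4.783, 4.868, 8.443)
t=4.985: state=(4.851, 4.834, 8.707)
largest grid value and its neighbours: y(0.615)=7.05067, y(0.620)=7.05188, y(0.625)=7.04972
parabola through these three points peaks at t≈0.619 with y≈7.05191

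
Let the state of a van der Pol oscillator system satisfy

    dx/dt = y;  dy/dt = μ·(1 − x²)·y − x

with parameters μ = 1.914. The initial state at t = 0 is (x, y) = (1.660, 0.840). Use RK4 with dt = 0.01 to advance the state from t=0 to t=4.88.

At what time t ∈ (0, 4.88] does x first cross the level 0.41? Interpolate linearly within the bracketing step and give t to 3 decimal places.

t=0.000: state=(1.660, 0.840)
step 1 (dt=0.01): k1=(0.840, -4.483), k2=(0.818, -4.433), k3=(0.818, -4.433), k4=(0.796, -4.383); state += dt/6·(k1+2k2+2k3+k4)
t=0.010: state=(1.668, 0.796)
t=0.020: state=(1.676, 0.752)
t=0.030: state=(1.683, 0.710)
continuing one RK4 step at a time; state shown every 20 steps (Δt=0.2):
t=0.200: state=(1.753, 0.158)
t=0.400: state=(1.747, -0.171)
t=0.600: state=(1.696, -0.323)
t=0.800: state=(1.622, -0.408)
t=1.000: state=(1.534, -0.472)
t=1.200: state=(1.433, -0.537)
t=1.400: state=(1.318, -0.616)
t=1.600: state=(1.185, -0.722)
t=1.800: state=(1.026, -0.876)
t=2.000: state=(0.829, -1.114)
t=2.200: state=(0.570, -1.505)
t=2.290: state=(0.424, -1.760)
next step: t=2.300: state=(0.406, -1.792) — x has crossed 0.41
linear interpolation between t=2.290 (0.42395) and t=2.300 (0.40619) → t≈2.298

t = 2.298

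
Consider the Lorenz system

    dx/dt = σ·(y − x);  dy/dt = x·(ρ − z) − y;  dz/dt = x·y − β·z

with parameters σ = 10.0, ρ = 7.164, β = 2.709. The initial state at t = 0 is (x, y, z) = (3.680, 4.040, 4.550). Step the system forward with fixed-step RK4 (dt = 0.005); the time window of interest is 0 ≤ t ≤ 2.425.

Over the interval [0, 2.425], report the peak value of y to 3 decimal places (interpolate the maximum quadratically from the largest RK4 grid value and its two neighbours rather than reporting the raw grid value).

max y = 4.993

t=0.000: state=(3.680, 4.040, 4.550)
step 1 (dt=0.005): k1=(3.600, 5.580, 2.541), k2=(3.649, 5.566, 2.612), k3=(3.648, 5.565, 2.612), k4=(3.696, 5.551, 2.682); state += dt/6·(k1+2k2+2k3+k4)
t=0.005: state=(3.698, 4.068, 4.563)
t=0.010: state=(3.717, 4.096, 4.577)
t=0.015: state=(3.736, 4.123, 4.591)
continuing one RK4 step at a time; state shown every 20 steps (Δt=0.1):
t=0.100: state=(4.103, 4.556, 4.944)
t=0.200: state=(4.530, 4.907, 5.578)
t=0.300: state=(4.812, 4.982, 6.300)
t=0.400: state=(4.852, 4.761, 6.883)
t=0.500: state=(4.651, 4.360, 7.153)
t=0.600: state=(4.314, 3.954, 7.082)
t=0.700: state=(3.972, 3.665, 6.774)
t=0.800: state=(3.721, 3.532, 6.369)
t=0.900: state=(3.599, 3.542, 5.984)
t=1.000: state=(3.602, 3.662, 5.695)
t=1.100: state=(3.708, 3.854, 5.545)
t=1.200: state=(3.881, 4.075, 5.549)
t=1.300: state=(4.080, 4.275, 5.693)
t=1.400: state=(4.256, 4.406, 5.934)
t=1.500: state=(4.367, 4.435, 6.203)
t=1.600: state=(4.389, 4.365, 6.424)
t=1.700: state=(4.326, 4.228, 6.541)
t=1.800: state=(4.207, 4.075, 6.539)
t=1.900: state=(4.076, 3.951, 6.440)
t=2.000: state=(3.968, 3.880, 6.287)
t=2.100: state=(3.906, 3.870, 6.128)
t=2.200: state=(3.896, 3.912, 6.001)
t=2.300: state=(3.933, 3.988, 5.930)
t=2.400: state=(4.000, 4.077, 5.924)
t=2.425: state=(4.020, 4.099, 5.933)
largest grid value and its neighbours: y(0.270)=4.99273, y(0.275)=4.99294, y(0.280)=4.99237
parabola through these three points peaks at t≈0.274 with y≈4.99296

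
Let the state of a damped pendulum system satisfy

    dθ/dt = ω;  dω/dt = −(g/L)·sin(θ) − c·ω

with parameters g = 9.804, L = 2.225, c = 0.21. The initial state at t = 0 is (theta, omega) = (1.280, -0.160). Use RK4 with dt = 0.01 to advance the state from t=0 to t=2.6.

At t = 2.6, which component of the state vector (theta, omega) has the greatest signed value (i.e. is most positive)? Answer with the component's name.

largest component: omega

t=0.000: state=(1.280, -0.160)
step 1 (dt=0.01): k1=(-0.160, -4.188), k2=(-0.181, -4.182), k3=(-0.181, -4.182), k4=(-0.202, -4.177); state += dt/6·(k1+2k2+2k3+k4)
t=0.010: state=(1.278, -0.202)
t=0.020: state=(1.276, -0.244)
t=0.030: state=(1.273, -0.285)
continuing one RK4 step at a time; state shown every 10 steps (Δt=0.1):
t=0.100: state=(1.243, -0.572)
t=0.200: state=(1.166, -0.968)
t=0.300: state=(1.050, -1.339)
t=0.400: state=(0.900, -1.672)
t=0.500: state=(0.718, -1.953)
t=0.600: state=(0.511, -2.164)
t=0.700: state=(0.288, -2.288)
t=0.800: state=(0.057, -2.315)
t=0.900: state=(-0.172, -2.242)
t=1.000: state=(-0.388, -2.074)
t=1.100: state=(-0.584, -1.827)
t=1.200: state=(-0.752, -1.518)
t=1.300: state=(-0.886, -1.168)
t=1.400: state=(-0.984, -0.792)
t=1.500: state=(-1.044, -0.404)
t=1.600: state=(-1.065, -0.016)
t=1.700: state=(-1.048, 0.365)
t=1.800: state=(-0.993, 0.729)
t=1.900: state=(-0.903, 1.069)
t=2.000: state=(-0.780, 1.372)
t=2.100: state=(-0.630, 1.626)
t=2.200: state=(-0.457, 1.818)
t=2.300: state=(-0.269, 1.935)
t=2.400: state=(-0.073, 1.969)
t=2.500: state=(0.122, 1.917)
t=2.600: state=(0.308, 1.783)
compare at T: theta=0.308, omega=1.783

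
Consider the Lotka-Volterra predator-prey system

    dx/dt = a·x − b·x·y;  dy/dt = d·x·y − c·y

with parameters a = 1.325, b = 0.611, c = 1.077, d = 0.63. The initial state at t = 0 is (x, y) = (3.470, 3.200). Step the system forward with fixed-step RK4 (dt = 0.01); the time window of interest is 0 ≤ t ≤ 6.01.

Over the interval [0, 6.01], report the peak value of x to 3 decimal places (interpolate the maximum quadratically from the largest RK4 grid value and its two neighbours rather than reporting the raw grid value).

t=0.000: state=(3.470, 3.200)
step 1 (dt=0.01): k1=(-2.187, 3.549), k2=(-2.217, 3.547), k3=(-2.217, 3.546), k4=(-2.248, 3.543); state += dt/6·(k1+2k2+2k3+k4)
t=0.010: state=(3.448, 3.235)
t=0.020: state=(3.425, 3.271)
t=0.030: state=(3.402, 3.306)
continuing one RK4 step at a time; state shown every 20 steps (Δt=0.2):
t=0.200: state=(2.933, 3.869)
t=0.400: state=(2.309, 4.340)
t=0.600: state=(1.747, 4.512)
t=0.800: state=(1.317, 4.406)
t=1.000: state=(1.019, 4.110)
t=1.200: state=(0.823, 3.718)
t=1.400: state=(0.699, 3.297)
t=1.600: state=(0.624, 2.888)
t=1.800: state=(0.585, 2.512)
t=2.000: state=(0.573, 2.178)
t=2.200: state=(0.583, 1.888)
t=2.400: state=(0.613, 1.641)
t=2.600: state=(0.662, 1.433)
t=2.800: state=(0.732, 1.261)
t=3.000: state=(0.825, 1.121)
t=3.200: state=(0.945, 1.010)
t=3.400: state=(1.094, 0.926)
t=3.600: state=(1.278, 0.866)
t=3.800: state=(1.503, 0.832)
t=4.000: state=(1.771, 0.824)
t=4.200: state=(2.085, 0.846)
t=4.400: state=(2.442, 0.907)
t=4.600: state=(2.831, 1.019)
t=4.800: state=(3.224, 1.204)
t=5.000: state=(3.569, 1.490)
t=5.200: state=(3.785, 1.913)
t=5.400: state=(3.775, 2.490)
t=5.600: state=(3.482, 3.181)
t=5.800: state=(2.949, 3.853)
t=6.000: state=(2.325, 4.331)
t=6.010: state=(2.295, 4.347)
largest grid value and its neighbours: x(5.280)=3.81254, x(5.290)=3.81320, x(5.300)=3.81320
parabola through these three points peaks at t≈5.295 with x≈3.81328

max x = 3.813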